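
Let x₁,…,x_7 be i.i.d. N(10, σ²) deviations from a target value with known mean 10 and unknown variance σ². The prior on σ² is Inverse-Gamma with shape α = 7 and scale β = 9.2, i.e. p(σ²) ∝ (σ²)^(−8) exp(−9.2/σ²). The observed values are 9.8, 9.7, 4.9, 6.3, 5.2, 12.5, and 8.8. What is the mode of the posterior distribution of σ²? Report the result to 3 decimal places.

σ̂²_MAP = 3.868

Sum of squared deviations about the known mean: SS = (9.8−10)² + (9.7−10)² + (4.9−10)² + (6.3−10)² + (5.2−10)² + (12.5−10)² + (8.8−10)² = 70.56.
The Normal likelihood contributes (σ²)^(−n/2) exp(−SS/(2σ²)), so the posterior is Inverse-Gamma(α + n/2, β + SS/2) = Inverse-Gamma(10.5, 44.48).
The mode of Inverse-Gamma(a, b) is b/(a+1) = 44.48/11.5 ≈ 3.868.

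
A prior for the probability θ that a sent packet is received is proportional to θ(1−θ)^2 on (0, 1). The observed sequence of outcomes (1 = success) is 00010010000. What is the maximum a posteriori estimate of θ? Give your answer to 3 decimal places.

θ̂_MAP = 0.214

The prior density ∝ θ(1−θ)^2 is the kernel of Beta(2, 3).
Data: 2 successes in 11 trials (from the sequence). The binomial likelihood contributes θ^2(1−θ)^9, so the posterior is Beta(2+2, 3+9) = Beta(4, 12).
For Beta(a, b) with a, b > 1 the mode is (a−1)/(a+b−2) = 3/14 ≈ 0.214.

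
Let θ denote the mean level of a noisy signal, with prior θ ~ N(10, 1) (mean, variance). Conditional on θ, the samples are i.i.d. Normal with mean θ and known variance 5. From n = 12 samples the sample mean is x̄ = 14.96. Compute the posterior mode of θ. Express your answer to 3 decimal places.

θ̂_MAP = 13.501

n = 12, x̄ = 14.96.
For a Normal prior and Normal likelihood with known variance, the posterior is Normal; its mode equals its mean, the precision-weighted average.
Prior precision 1/σ₀² = 1/1 = 1; data precision n/σ² = 12/5 = 2.4.
θ̂ = (1·10 + 2.4·14.96) / (1 + 2.4) = 45.904/3.4 = 5738/425 ≈ 13.501.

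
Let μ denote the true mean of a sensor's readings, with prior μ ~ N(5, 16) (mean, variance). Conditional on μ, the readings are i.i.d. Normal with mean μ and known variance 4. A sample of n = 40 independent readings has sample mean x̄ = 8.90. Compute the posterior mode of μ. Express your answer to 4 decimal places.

μ̂_MAP = 8.8758

n = 40, x̄ = 8.90.
For a Normal prior and Normal likelihood with known variance, the posterior is Normal; its mode equals its mean, the precision-weighted average.
Prior precision 1/σ₀² = 1/16 = 0.0625; data precision n/σ² = 40/4 = 10.
μ̂ = (0.0625·5 + 10·8.9) / (0.0625 + 10) = 89.3125/10.0625 = 1429/161 ≈ 8.8758.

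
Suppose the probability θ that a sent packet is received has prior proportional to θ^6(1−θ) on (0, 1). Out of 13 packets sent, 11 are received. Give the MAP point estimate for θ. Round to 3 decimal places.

The prior density ∝ θ^6(1−θ)^1 is the kernel of Beta(7, 2).
Data: 11 successes in 13 trials. The binomial likelihood contributes θ^11(1−θ)^2, so the posterior is Beta(7+11, 2+2) = Beta(18, 4).
For Beta(a, b) with a, b > 1 the mode is (a−1)/(a+b−2) = 17/20 ≈ 0.850.

θ̂_MAP = 0.850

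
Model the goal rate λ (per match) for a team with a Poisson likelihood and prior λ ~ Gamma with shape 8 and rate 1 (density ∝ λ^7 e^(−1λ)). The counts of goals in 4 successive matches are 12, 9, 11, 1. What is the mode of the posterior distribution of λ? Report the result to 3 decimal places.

Σxᵢ = 12+9+11+1 = 33, with n = 4.
Posterior ∝ λ^7e^(−1λ) · λ^33e^(−4λ) = λ^40e^(−5λ), i.e. Gamma(shape=41, rate=5).
The mode of a Gamma(a, b) with a ≥ 1 (shape–rate) is (a−1)/b = 40/5 ≈ 8.000.

λ̂_MAP = 8.000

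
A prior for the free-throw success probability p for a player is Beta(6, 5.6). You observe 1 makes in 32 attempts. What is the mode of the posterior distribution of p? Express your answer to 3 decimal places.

p̂_MAP = 0.144

Prior: Beta(6, 5.6).
Data: 1 success in 32 trials. The binomial likelihood contributes p(1−p)^31, so the posterior is Beta(6+1, 5.6+31) = Beta(7, 36.6).
For Beta(a, b) with a, b > 1 the mode is (a−1)/(a+b−2) = 6/41.6 ≈ 0.144.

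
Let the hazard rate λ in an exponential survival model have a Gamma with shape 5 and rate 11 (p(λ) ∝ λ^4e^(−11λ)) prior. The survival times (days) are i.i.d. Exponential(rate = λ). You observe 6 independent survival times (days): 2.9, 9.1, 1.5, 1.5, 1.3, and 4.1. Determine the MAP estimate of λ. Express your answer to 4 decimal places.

λ̂_MAP = 0.3185

The Exponential(rate=λ) likelihood is ∝ λ^n e^(−λΣtᵢ). Here n = 6 and Σtᵢ = 2.9 + 9.1 + 1.5 + 1.5 + 1.3 + 4.1 = 20.4.
Posterior ∝ λ^4e^(−11λ) · λ^6e^(−20.4λ) = λ^10e^(−31.4λ), i.e. Gamma(11, 31.4).
Mode = (a−1)/b = 10/31.4 ≈ 0.3185.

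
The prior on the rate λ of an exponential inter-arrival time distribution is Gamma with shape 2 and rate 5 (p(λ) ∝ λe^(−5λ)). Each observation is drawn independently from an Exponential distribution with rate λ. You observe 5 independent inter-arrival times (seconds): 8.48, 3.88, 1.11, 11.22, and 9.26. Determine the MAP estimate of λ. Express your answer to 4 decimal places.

The Exponential(rate=λ) likelihood is ∝ λ^n e^(−λΣtᵢ). Here n = 5 and Σtᵢ = 8.48 + 3.88 + 1.11 + 11.22 + 9.26 = 33.95.
Posterior ∝ λe^(−5λ) · λ^5e^(−33.95λ) = λ^6e^(−38.95λ), i.e. Gamma(7, 38.95).
Mode = (a−1)/b = 6/38.95 ≈ 0.1540.

λ̂_MAP = 0.1540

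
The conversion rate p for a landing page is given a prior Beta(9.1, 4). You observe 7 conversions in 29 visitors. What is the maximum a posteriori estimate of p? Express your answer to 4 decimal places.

Prior: Beta(9.1, 4).
Data: 7 successes in 29 trials. The binomial likelihood contributes p^7(1−p)^22, so the posterior is Beta(9.1+7, 4+22) = Beta(16.1, 26).
For Beta(a, b) with a, b > 1 the mode is (a−1)/(a+b−2) = 15.1/40.1 ≈ 0.3766.

p̂_MAP = 0.3766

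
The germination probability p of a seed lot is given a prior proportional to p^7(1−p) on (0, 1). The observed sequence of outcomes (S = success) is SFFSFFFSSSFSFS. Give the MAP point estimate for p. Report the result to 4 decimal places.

The prior density ∝ p^7(1−p)^1 is the kernel of Beta(8, 2).
Data: 7 successes in 14 trials (from the sequence). The binomial likelihood contributes p^7(1−p)^7, so the posterior is Beta(8+7, 2+7) = Beta(15, 9).
For Beta(a, b) with a, b > 1 the mode is (a−1)/(a+b−2) = 14/22 ≈ 0.6364.

p̂_MAP = 0.6364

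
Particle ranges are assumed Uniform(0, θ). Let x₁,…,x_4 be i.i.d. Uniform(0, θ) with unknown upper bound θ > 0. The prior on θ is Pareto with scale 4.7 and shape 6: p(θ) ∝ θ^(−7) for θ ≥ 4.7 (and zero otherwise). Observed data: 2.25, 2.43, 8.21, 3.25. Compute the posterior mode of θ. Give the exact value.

θ̂_MAP = 8.21

The Uniform(0, θ) likelihood is θ^(−n) for θ ≥ max(xᵢ), zero otherwise. Here max(xᵢ) = 8.21.
Posterior ∝ θ^(−7) · θ^(−4) = θ^(−11) on θ ≥ max(4.7, 8.21) = 8.21.
This density is strictly decreasing in θ, so the posterior mode lies at the lower boundary of the support.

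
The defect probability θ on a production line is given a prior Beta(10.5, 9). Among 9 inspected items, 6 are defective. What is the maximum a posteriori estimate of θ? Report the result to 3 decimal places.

Prior: Beta(10.5, 9).
Data: 6 successes in 9 trials. The binomial likelihood contributes θ^6(1−θ)^3, so the posterior is Beta(10.5+6, 9+3) = Beta(16.5, 12).
For Beta(a, b) with a, b > 1 the mode is (a−1)/(a+b−2) = 15.5/26.5 ≈ 0.585.

θ̂_MAP = 0.585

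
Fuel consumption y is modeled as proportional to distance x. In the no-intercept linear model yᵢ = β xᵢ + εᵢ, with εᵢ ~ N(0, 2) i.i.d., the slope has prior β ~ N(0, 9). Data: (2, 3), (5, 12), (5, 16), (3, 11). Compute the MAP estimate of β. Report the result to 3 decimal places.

β̂_MAP = 2.831

log p(β | y) = −Σ(yᵢ − βxᵢ)²/(2·2) − β²/(2·9) + const.
Setting the derivative to zero: Σxᵢ(yᵢ − βxᵢ)/2 − β/9 = 0, so β = Σxᵢyᵢ / (Σxᵢ² + σ²/τ²).
Σxᵢyᵢ = 2·3 + 5·12 + 5·16 + 3·11 = 179; Σxᵢ² = 63; σ²/τ² = 2/9.
β̂_MAP = 179 / (63 + 2/9) = 179/(569/9) = 1611/569 ≈ 2.831.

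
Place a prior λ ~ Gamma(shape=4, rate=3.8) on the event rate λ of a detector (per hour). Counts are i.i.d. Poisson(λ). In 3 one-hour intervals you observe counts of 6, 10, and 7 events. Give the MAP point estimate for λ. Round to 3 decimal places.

Σxᵢ = 6+10+7 = 23, with n = 3.
Posterior ∝ λ^3e^(−3.8λ) · λ^23e^(−3λ) = λ^26e^(−6.8λ), i.e. Gamma(shape=27, rate=6.8).
The mode of a Gamma(a, b) with a ≥ 1 (shape–rate) is (a−1)/b = 26/6.8 ≈ 3.824.

λ̂_MAP = 3.824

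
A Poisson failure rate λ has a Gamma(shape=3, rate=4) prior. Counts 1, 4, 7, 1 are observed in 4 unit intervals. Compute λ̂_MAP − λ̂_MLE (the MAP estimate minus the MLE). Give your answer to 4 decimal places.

MAP − MLE = -1.3750

Σxᵢ = 13. Posterior is Gamma(16, 8); MAP = (16−1)/8 = 15/8 ≈ 1.87500.
MLE = x̄ = 13/4 ≈ 3.25000.
Difference = 15/8 − 13/4 = -11/8 ≈ -1.3750.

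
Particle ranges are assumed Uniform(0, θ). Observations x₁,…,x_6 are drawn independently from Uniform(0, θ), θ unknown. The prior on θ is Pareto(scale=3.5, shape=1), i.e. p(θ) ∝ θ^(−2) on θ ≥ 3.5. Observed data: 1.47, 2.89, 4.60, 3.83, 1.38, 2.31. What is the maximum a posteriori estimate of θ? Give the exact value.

The Uniform(0, θ) likelihood is θ^(−n) for θ ≥ max(xᵢ), zero otherwise. Here max(xᵢ) = 4.60.
Posterior ∝ θ^(−2) · θ^(−6) = θ^(−8) on θ ≥ max(3.5, 4.60) = 4.60.
This density is strictly decreasing in θ, so the posterior mode lies at the lower boundary of the support.

θ̂_MAP = 4.60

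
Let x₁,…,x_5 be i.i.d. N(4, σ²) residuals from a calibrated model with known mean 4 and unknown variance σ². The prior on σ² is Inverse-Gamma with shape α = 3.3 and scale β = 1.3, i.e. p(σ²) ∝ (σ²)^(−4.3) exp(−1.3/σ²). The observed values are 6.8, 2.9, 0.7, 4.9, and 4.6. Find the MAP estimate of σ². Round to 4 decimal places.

Sum of squared deviations about the known mean: SS = (6.8−4)² + (2.9−4)² + (0.7−4)² + (4.9−4)² + (4.6−4)² = 21.11.
The Normal likelihood contributes (σ²)^(−n/2) exp(−SS/(2σ²)), so the posterior is Inverse-Gamma(α + n/2, β + SS/2) = Inverse-Gamma(5.8, 11.855).
The mode of Inverse-Gamma(a, b) is b/(a+1) = 11.855/6.8 ≈ 1.7434.

σ̂²_MAP = 1.7434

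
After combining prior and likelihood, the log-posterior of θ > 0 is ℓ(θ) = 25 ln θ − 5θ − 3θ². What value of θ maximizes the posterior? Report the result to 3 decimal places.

θ̂_MAP = 1.667

ℓ'(θ) = 25/θ − 5 − 6θ. Setting this to zero and multiplying by θ: 6θ² + 5θ − 25 = 0.
θ = (−5 + √(5² + 4·6·25)) / (2·6) = (−5 + √625) / 12 = (−5 + 25)/12 = 5/3.
ℓ''(θ) = −25/θ² − 6 < 0, confirming a maximum.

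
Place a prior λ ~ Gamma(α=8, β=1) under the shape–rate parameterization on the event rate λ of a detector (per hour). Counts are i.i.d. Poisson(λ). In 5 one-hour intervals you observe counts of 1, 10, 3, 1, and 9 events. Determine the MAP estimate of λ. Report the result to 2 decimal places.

λ̂_MAP = 5.17

Σxᵢ = 1+10+3+1+9 = 24, with n = 5.
Posterior ∝ λ^7e^(−1λ) · λ^24e^(−5λ) = λ^31e^(−6λ), i.e. Gamma(shape=32, rate=6).
The mode of a Gamma(a, b) with a ≥ 1 (shape–rate) is (a−1)/b = 31/6 ≈ 5.17.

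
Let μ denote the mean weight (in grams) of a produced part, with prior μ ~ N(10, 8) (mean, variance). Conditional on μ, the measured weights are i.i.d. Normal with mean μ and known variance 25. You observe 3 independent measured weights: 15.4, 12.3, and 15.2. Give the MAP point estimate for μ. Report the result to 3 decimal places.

n = 3; x̄ = (15.4 + 12.3 + 15.2)/3 = 42.9/3 = 14.3.
For a Normal prior and Normal likelihood with known variance, the posterior is Normal; its mode equals its mean, the precision-weighted average.
Prior precision 1/σ₀² = 1/8 = 0.125; data precision n/σ² = 3/25 = 0.12.
μ̂ = (0.125·10 + 0.12·14.3) / (0.125 + 0.12) = 2.966/0.245 = 2966/245 ≈ 12.106.

μ̂_MAP = 12.106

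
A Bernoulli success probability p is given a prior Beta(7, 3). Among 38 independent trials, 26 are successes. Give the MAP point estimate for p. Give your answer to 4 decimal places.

Prior: Beta(7, 3).
Data: 26 successes in 38 trials. The binomial likelihood contributes p^26(1−p)^12, so the posterior is Beta(7+26, 3+12) = Beta(33, 15).
For Beta(a, b) with a, b > 1 the mode is (a−1)/(a+b−2) = 32/46 ≈ 0.6957.

p̂_MAP = 0.6957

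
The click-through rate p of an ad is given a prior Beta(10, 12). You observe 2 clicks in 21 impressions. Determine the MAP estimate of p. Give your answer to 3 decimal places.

Prior: Beta(10, 12).
Data: 2 successes in 21 trials. The binomial likelihood contributes p^2(1−p)^19, so the posterior is Beta(10+2, 12+19) = Beta(12, 31).
For Beta(a, b) with a, b > 1 the mode is (a−1)/(a+b−2) = 11/41 ≈ 0.268.

p̂_MAP = 0.268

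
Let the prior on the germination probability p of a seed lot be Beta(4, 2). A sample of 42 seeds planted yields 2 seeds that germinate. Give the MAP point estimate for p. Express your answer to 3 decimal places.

Prior: Beta(4, 2).
Data: 2 successes in 42 trials. The binomial likelihood contributes p^2(1−p)^40, so the posterior is Beta(4+2, 2+40) = Beta(6, 42).
For Beta(a, b) with a, b > 1 the mode is (a−1)/(a+b−2) = 5/46 ≈ 0.109.

p̂_MAP = 0.109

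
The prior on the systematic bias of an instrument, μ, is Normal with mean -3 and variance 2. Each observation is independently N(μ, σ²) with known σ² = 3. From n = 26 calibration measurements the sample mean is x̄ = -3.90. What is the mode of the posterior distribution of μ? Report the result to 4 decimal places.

n = 26, x̄ = -3.90.
For a Normal prior and Normal likelihood with known variance, the posterior is Normal; its mode equals its mean, the precision-weighted average.
Prior precision 1/σ₀² = 1/2 = 0.5; data precision n/σ² = 26/3.
μ̂ = (0.5·(-3) + (26/3)·(-3.9)) / (0.5 + 26/3) = (-35.3)/(55/6) = -1059/275 ≈ -3.8509.

μ̂_MAP = -3.8509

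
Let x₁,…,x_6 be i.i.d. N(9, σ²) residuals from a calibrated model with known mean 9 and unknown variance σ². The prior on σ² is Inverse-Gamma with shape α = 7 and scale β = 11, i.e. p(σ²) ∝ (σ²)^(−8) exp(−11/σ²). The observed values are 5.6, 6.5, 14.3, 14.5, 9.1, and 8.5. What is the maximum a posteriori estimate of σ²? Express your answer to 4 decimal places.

σ̂²_MAP = 4.4732

Sum of squared deviations about the known mean: SS = (5.6−9)² + (6.5−9)² + (14.3−9)² + (14.5−9)² + (9.1−9)² + (8.5−9)² = 76.41.
The Normal likelihood contributes (σ²)^(−n/2) exp(−SS/(2σ²)), so the posterior is Inverse-Gamma(α + n/2, β + SS/2) = Inverse-Gamma(10, 49.205).
The mode of Inverse-Gamma(a, b) is b/(a+1) = 49.205/11 ≈ 4.4732.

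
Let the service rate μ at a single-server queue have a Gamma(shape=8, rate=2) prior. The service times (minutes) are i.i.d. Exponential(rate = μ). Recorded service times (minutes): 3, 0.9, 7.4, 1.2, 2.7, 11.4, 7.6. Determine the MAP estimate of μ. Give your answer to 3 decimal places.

μ̂_MAP = 0.387

The Exponential(rate=μ) likelihood is ∝ μ^n e^(−μΣtᵢ). Here n = 7 and Σtᵢ = 3 + 0.9 + 7.4 + 1.2 + 2.7 + 11.4 + 7.6 = 34.2.
Posterior ∝ μ^7e^(−2μ) · μ^7e^(−34.2μ) = μ^14e^(−36.2μ), i.e. Gamma(15, 36.2).
Mode = (a−1)/b = 14/36.2 ≈ 0.387.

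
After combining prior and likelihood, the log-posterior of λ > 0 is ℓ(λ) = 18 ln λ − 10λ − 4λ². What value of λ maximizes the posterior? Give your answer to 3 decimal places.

ℓ'(λ) = 18/λ − 10 − 8λ. Setting this to zero and multiplying by λ: 8λ² + 10λ − 18 = 0.
λ = (−10 + √(10² + 4·8·18)) / (2·8) = (−10 + √676) / 16 = (−10 + 26)/16 = 1.
ℓ''(λ) = −18/λ² − 8 < 0, confirming a maximum.

λ̂_MAP = 1.000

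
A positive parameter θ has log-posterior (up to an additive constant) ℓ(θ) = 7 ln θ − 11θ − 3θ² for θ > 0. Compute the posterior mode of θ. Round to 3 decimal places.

ℓ'(θ) = 7/θ − 11 − 6θ. Setting this to zero and multiplying by θ: 6θ² + 11θ − 7 = 0.
θ = (−11 + √(11² + 4·6·7)) / (2·6) = (−11 + √289) / 12 = (−11 + 17)/12 = 1/2.
ℓ''(θ) = −7/θ² − 6 < 0, confirming a maximum.

θ̂_MAP = 0.500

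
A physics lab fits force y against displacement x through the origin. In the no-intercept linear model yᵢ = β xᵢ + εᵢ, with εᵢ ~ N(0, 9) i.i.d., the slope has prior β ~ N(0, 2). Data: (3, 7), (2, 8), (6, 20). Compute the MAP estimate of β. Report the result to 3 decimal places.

β̂_MAP = 2.935

log p(β | y) = −Σ(yᵢ − βxᵢ)²/(2·9) − β²/(2·2) + const.
Setting the derivative to zero: Σxᵢ(yᵢ − βxᵢ)/9 − β/2 = 0, so β = Σxᵢyᵢ / (Σxᵢ² + σ²/τ²).
Σxᵢyᵢ = 3·7 + 2·8 + 6·20 = 157; Σxᵢ² = 49; σ²/τ² = 4.5.
β̂_MAP = 157 / (49 + 4.5) = 157/53.5 ≈ 2.935.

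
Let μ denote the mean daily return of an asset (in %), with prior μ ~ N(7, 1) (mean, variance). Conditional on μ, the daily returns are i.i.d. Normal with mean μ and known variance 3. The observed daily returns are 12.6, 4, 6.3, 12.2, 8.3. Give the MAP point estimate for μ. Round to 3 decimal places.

n = 5; x̄ = (12.6 + 4 + 6.3 + 12.2 + 8.3)/5 = 43.4/5 = 8.68.
For a Normal prior and Normal likelihood with known variance, the posterior is Normal; its mode equals its mean, the precision-weighted average.
Prior precision 1/σ₀² = 1/1 = 1; data precision n/σ² = 5/3.
μ̂ = (1·7 + (5/3)·8.68) / (1 + 5/3) = (322/15)/(8/3) = 8.050.

μ̂_MAP = 8.050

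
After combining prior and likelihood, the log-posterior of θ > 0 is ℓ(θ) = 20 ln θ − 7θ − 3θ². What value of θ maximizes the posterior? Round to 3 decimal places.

ℓ'(θ) = 20/θ − 7 − 6θ. Setting this to zero and multiplying by θ: 6θ² + 7θ − 20 = 0.
θ = (−7 + √(7² + 4·6·20)) / (2·6) = (−7 + √529) / 12 = (−7 + 23)/12 = 4/3.
ℓ''(θ) = −20/θ² − 6 < 0, confirming a maximum.

θ̂_MAP = 1.333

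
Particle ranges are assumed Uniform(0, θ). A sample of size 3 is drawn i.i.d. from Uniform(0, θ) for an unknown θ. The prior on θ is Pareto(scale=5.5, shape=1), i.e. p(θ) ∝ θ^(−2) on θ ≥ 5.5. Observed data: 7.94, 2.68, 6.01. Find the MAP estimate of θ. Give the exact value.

The Uniform(0, θ) likelihood is θ^(−n) for θ ≥ max(xᵢ), zero otherwise. Here max(xᵢ) = 7.94.
Posterior ∝ θ^(−2) · θ^(−3) = θ^(−5) on θ ≥ max(5.5, 7.94) = 7.94.
This density is strictly decreasing in θ, so the posterior mode lies at the lower boundary of the support.

θ̂_MAP = 7.94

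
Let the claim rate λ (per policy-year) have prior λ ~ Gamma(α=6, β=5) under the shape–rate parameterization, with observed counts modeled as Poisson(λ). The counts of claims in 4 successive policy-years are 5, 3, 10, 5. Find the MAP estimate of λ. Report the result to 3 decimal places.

λ̂_MAP = 3.111

Σxᵢ = 5+3+10+5 = 23, with n = 4.
Posterior ∝ λ^5e^(−5λ) · λ^23e^(−4λ) = λ^28e^(−9λ), i.e. Gamma(shape=29, rate=9).
The mode of a Gamma(a, b) with a ≥ 1 (shape–rate) is (a−1)/b = 28/9 ≈ 3.111.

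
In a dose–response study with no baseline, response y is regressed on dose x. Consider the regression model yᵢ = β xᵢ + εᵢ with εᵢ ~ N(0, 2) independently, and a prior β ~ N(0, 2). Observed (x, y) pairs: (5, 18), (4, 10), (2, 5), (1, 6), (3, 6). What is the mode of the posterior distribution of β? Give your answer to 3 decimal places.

log p(β | y) = −Σ(yᵢ − βxᵢ)²/(2·2) − β²/(2·2) + const.
Setting the derivative to zero: Σxᵢ(yᵢ − βxᵢ)/2 − β/2 = 0, so β = Σxᵢyᵢ / (Σxᵢ² + σ²/τ²).
Σxᵢyᵢ = 5·18 + 4·10 + 2·5 + 1·6 + 3·6 = 164; Σxᵢ² = 55; σ²/τ² = 1.
β̂_MAP = 164 / (55 + 1) = 164/56 ≈ 2.929.

β̂_MAP = 2.929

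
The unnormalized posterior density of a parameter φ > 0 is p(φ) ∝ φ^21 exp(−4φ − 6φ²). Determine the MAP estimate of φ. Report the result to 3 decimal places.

φ̂_MAP = 1.167

ℓ'(φ) = 21/φ − 4 − 12φ. Setting this to zero and multiplying by φ: 12φ² + 4φ − 21 = 0.
φ = (−4 + √(4² + 4·12·21)) / (2·12) = (−4 + √1024) / 24 = (−4 + 32)/24 = 7/6.
ℓ''(φ) = −21/φ² − 12 < 0, confirming a maximum.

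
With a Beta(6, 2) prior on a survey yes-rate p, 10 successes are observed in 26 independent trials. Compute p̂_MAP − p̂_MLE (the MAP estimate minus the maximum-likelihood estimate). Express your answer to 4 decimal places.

Posterior is Beta(16, 18); MAP = (16−1)/(34−2) = 15/32 ≈ 0.46875.
MLE ignores the prior: p̂_MLE = k/n = 10/26 ≈ 0.38462.
Difference = 15/32 − 10/26 = 35/416 ≈ 0.0841.

MAP − MLE = 0.0841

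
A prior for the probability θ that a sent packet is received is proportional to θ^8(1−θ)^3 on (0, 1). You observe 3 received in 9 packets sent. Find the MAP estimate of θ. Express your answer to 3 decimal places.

θ̂_MAP = 0.550

The prior density ∝ θ^8(1−θ)^3 is the kernel of Beta(9, 4).
Data: 3 successes in 9 trials. The binomial likelihood contributes θ^3(1−θ)^6, so the posterior is Beta(9+3, 4+6) = Beta(12, 10).
For Beta(a, b) with a, b > 1 the mode is (a−1)/(a+b−2) = 11/20 ≈ 0.550.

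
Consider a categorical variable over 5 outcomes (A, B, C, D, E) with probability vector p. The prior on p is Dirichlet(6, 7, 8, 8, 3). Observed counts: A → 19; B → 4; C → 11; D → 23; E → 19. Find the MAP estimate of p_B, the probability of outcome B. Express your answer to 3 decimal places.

MAP estimate of p_B = 0.097

The posterior is Dirichlet(αᵢ + nᵢ) = Dirichlet(25, 11, 19, 31, 22).
For a Dirichlet(a₁,…,a_K) with all aᵢ > 1, the mode has j-th component (aⱼ − 1)/(Σaᵢ − K).
Here Σaᵢ = 108 and K = 5, so p_B = (11 − 1)/(108 − 5) = 10/103 ≈ 0.097.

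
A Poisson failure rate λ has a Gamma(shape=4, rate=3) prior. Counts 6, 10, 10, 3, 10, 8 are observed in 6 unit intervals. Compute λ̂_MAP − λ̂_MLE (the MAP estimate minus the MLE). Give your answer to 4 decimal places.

MAP − MLE = -2.2778

Σxᵢ = 47. Posterior is Gamma(51, 9); MAP = (51−1)/9 = 50/9 ≈ 5.55556.
MLE = x̄ = 47/6 ≈ 7.83333.
Difference = 50/9 − 47/6 = -41/18 ≈ -2.2778.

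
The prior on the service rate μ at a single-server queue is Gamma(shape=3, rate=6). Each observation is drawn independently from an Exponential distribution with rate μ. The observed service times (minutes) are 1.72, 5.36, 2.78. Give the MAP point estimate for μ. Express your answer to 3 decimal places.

The Exponential(rate=μ) likelihood is ∝ μ^n e^(−μΣtᵢ). Here n = 3 and Σtᵢ = 1.72 + 5.36 + 2.78 = 9.86.
Posterior ∝ μ^2e^(−6μ) · μ^3e^(−9.86μ) = μ^5e^(−15.86μ), i.e. Gamma(6, 15.86).
Mode = (a−1)/b = 5/15.86 ≈ 0.315.

μ̂_MAP = 0.315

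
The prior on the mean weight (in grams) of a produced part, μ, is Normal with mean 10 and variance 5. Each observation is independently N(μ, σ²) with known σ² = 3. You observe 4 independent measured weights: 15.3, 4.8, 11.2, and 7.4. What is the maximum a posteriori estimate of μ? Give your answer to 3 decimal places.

μ̂_MAP = 9.717

n = 4; x̄ = (15.3 + 4.8 + 11.2 + 7.4)/4 = 38.7/4 = 9.675.
For a Normal prior and Normal likelihood with known variance, the posterior is Normal; its mode equals its mean, the precision-weighted average.
Prior precision 1/σ₀² = 1/5 = 0.2; data precision n/σ² = 4/3.
μ̂ = (0.2·10 + (4/3)·9.675) / (0.2 + 4/3) = 14.9/(23/15) = 447/46 ≈ 9.717.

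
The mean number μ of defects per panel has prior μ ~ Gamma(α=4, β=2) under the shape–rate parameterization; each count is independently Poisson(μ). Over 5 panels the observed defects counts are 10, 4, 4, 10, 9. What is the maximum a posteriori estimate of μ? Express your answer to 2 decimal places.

Σxᵢ = 10+4+4+10+9 = 37, with n = 5.
Posterior ∝ μ^3e^(−2μ) · μ^37e^(−5μ) = μ^40e^(−7μ), i.e. Gamma(shape=41, rate=7).
The mode of a Gamma(a, b) with a ≥ 1 (shape–rate) is (a−1)/b = 40/7 ≈ 5.71.

μ̂_MAP = 5.71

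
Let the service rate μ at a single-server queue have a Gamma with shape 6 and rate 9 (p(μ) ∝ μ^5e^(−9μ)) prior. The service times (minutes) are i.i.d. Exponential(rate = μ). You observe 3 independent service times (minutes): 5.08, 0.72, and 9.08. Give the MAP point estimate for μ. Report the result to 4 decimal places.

μ̂_MAP = 0.3350

The Exponential(rate=μ) likelihood is ∝ μ^n e^(−μΣtᵢ). Here n = 3 and Σtᵢ = 5.08 + 0.72 + 9.08 = 14.88.
Posterior ∝ μ^5e^(−9μ) · μ^3e^(−14.88μ) = μ^8e^(−23.88μ), i.e. Gamma(9, 23.88).
Mode = (a−1)/b = 8/23.88 ≈ 0.3350.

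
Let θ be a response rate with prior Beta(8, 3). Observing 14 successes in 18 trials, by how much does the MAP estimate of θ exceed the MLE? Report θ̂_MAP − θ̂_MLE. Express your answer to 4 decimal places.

MAP − MLE = 0.0000

Posterior is Beta(22, 7); MAP = (22−1)/(29−2) = 21/27 ≈ 0.77778.
MLE ignores the prior: θ̂_MLE = k/n = 14/18 ≈ 0.77778.
Difference = 21/27 − 14/18 = 0 ≈ 0.0000.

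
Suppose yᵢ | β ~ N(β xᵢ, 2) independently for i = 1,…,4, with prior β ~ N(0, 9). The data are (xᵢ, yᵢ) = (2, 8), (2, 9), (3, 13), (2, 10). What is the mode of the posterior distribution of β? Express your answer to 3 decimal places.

β̂_MAP = 4.382

log p(β | y) = −Σ(yᵢ − βxᵢ)²/(2·2) − β²/(2·9) + const.
Setting the derivative to zero: Σxᵢ(yᵢ − βxᵢ)/2 − β/9 = 0, so β = Σxᵢyᵢ / (Σxᵢ² + σ²/τ²).
Σxᵢyᵢ = 2·8 + 2·9 + 3·13 + 2·10 = 93; Σxᵢ² = 21; σ²/τ² = 2/9.
β̂_MAP = 93 / (21 + 2/9) = 93/(191/9) = 837/191 ≈ 4.382.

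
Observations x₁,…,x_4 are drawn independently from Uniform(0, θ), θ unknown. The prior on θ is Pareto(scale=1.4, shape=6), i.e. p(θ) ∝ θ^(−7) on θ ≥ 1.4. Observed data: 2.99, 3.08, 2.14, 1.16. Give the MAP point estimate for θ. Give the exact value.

θ̂_MAP = 3.08

The Uniform(0, θ) likelihood is θ^(−n) for θ ≥ max(xᵢ), zero otherwise. Here max(xᵢ) = 3.08.
Posterior ∝ θ^(−7) · θ^(−4) = θ^(−11) on θ ≥ max(1.4, 3.08) = 3.08.
This density is strictly decreasing in θ, so the posterior mode lies at the lower boundary of the support.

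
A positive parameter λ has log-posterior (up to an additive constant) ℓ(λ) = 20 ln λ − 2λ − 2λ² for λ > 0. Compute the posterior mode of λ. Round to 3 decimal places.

ℓ'(λ) = 20/λ − 2 − 4λ. Setting this to zero and multiplying by λ: 4λ² + 2λ − 20 = 0.
λ = (−2 + √(2² + 4·4·20)) / (2·4) = (−2 + √324) / 8 = (−2 + 18)/8 = 2.
ℓ''(λ) = −20/λ² − 4 < 0, confirming a maximum.

λ̂_MAP = 2.000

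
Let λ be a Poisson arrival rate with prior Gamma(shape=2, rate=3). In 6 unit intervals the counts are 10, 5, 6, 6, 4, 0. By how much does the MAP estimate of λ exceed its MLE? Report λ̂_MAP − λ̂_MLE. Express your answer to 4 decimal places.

MAP − MLE = -1.6111

Σxᵢ = 31. Posterior is Gamma(33, 9); MAP = (33−1)/9 = 32/9 ≈ 3.55556.
MLE = x̄ = 31/6 ≈ 5.16667.
Difference = 32/9 − 31/6 = -29/18 ≈ -1.6111.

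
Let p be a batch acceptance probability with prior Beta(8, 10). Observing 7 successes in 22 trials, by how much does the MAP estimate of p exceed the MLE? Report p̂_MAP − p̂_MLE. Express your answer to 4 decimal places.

Posterior is Beta(15, 25); MAP = (15−1)/(40−2) = 14/38 ≈ 0.36842.
MLE ignores the prior: p̂_MLE = k/n = 7/22 ≈ 0.31818.
Difference = 14/38 − 7/22 = 21/418 ≈ 0.0502.

MAP − MLE = 0.0502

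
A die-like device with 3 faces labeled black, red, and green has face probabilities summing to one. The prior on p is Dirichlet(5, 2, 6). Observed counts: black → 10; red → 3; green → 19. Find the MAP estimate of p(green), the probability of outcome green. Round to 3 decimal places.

MAP estimate of p(green) = 0.571

The posterior is Dirichlet(αᵢ + nᵢ) = Dirichlet(15, 5, 25).
For a Dirichlet(a₁,…,a_K) with all aᵢ > 1, the mode has j-th component (aⱼ − 1)/(Σaᵢ − K).
Here Σaᵢ = 45 and K = 3, so p(green) = (25 − 1)/(45 − 3) = 24/42 ≈ 0.571.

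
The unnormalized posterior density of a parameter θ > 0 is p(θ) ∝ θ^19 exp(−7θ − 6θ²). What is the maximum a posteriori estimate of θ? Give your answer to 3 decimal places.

θ̂_MAP = 1.000

ℓ'(θ) = 19/θ − 7 − 12θ. Setting this to zero and multiplying by θ: 12θ² + 7θ − 19 = 0.
θ = (−7 + √(7² + 4·12·19)) / (2·12) = (−7 + √961) / 24 = (−7 + 31)/24 = 1.
ℓ''(θ) = −19/θ² − 12 < 0, confirming a maximum.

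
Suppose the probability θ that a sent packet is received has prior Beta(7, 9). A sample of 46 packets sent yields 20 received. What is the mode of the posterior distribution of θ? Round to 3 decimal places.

θ̂_MAP = 0.433

Prior: Beta(7, 9).
Data: 20 successes in 46 trials. The binomial likelihood contributes θ^20(1−θ)^26, so the posterior is Beta(7+20, 9+26) = Beta(27, 35).
For Beta(a, b) with a, b > 1 the mode is (a−1)/(a+b−2) = 26/60 ≈ 0.433.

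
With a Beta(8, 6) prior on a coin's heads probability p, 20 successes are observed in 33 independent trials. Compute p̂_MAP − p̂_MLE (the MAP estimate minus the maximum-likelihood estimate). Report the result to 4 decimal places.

Posterior is Beta(28, 19); MAP = (28−1)/(47−2) = 27/45 ≈ 0.60000.
MLE ignores the prior: p̂_MLE = k/n = 20/33 ≈ 0.60606.
Difference = 27/45 − 20/33 = -1/165 ≈ -0.0061.

MAP − MLE = -0.0061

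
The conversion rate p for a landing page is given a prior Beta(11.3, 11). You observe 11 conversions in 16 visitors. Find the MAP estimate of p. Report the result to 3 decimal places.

Prior: Beta(11.3, 11).
Data: 11 successes in 16 trials. The binomial likelihood contributes p^11(1−p)^5, so the posterior is Beta(11.3+11, 11+5) = Beta(22.3, 16).
For Beta(a, b) with a, b > 1 the mode is (a−1)/(a+b−2) = 21.3/36.3 ≈ 0.587.

p̂_MAP = 0.587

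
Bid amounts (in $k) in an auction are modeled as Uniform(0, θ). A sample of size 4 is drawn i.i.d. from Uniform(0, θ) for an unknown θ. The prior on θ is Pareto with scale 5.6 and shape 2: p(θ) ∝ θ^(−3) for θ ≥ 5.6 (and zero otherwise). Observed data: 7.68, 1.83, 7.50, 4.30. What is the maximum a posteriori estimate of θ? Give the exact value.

θ̂_MAP = 7.68

The Uniform(0, θ) likelihood is θ^(−n) for θ ≥ max(xᵢ), zero otherwise. Here max(xᵢ) = 7.68.
Posterior ∝ θ^(−3) · θ^(−4) = θ^(−7) on θ ≥ max(5.6, 7.68) = 7.68.
This density is strictly decreasing in θ, so the posterior mode lies at the lower boundary of the support.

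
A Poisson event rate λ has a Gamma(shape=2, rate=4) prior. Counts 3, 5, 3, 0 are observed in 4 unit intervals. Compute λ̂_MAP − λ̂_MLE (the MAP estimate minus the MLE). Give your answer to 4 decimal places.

MAP − MLE = -1.2500

Σxᵢ = 11. Posterior is Gamma(13, 8); MAP = (13−1)/8 = 12/8 ≈ 1.50000.
MLE = x̄ = 11/4 ≈ 2.75000.
Difference = 12/8 − 11/4 = -5/4 ≈ -1.2500.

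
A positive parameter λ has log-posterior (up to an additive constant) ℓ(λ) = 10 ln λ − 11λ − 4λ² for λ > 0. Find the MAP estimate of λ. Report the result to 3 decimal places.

ℓ'(λ) = 10/λ − 11 − 8λ. Setting this to zero and multiplying by λ: 8λ² + 11λ − 10 = 0.
λ = (−11 + √(11² + 4·8·10)) / (2·8) = (−11 + √441) / 16 = (−11 + 21)/16 = 5/8.
ℓ''(λ) = −10/λ² − 8 < 0, confirming a maximum.

λ̂_MAP = 0.625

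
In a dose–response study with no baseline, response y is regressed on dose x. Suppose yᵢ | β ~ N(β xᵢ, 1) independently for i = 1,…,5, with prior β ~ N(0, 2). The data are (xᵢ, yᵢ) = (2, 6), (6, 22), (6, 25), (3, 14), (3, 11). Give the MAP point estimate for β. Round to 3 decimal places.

log p(β | y) = −Σ(yᵢ − βxᵢ)²/(2·1) − β²/(2·2) + const.
Setting the derivative to zero: Σxᵢ(yᵢ − βxᵢ)/1 − β/2 = 0, so β = Σxᵢyᵢ / (Σxᵢ² + σ²/τ²).
Σxᵢyᵢ = 2·6 + 6·22 + 6·25 + 3·14 + 3·11 = 369; Σxᵢ² = 94; σ²/τ² = 0.5.
β̂_MAP = 369 / (94 + 0.5) = 369/94.5 ≈ 3.905.

β̂_MAP = 3.905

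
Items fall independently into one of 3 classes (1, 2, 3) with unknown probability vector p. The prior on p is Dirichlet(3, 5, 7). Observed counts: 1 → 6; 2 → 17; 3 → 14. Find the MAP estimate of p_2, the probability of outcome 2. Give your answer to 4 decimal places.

MAP estimate: 0.4286

The posterior is Dirichlet(αᵢ + nᵢ) = Dirichlet(9, 22, 21).
For a Dirichlet(a₁,…,a_K) with all aᵢ > 1, the mode has j-th component (aⱼ − 1)/(Σaᵢ − K).
Here Σaᵢ = 52 and K = 3, so p_2 = (22 − 1)/(52 − 3) = 21/49 ≈ 0.4286.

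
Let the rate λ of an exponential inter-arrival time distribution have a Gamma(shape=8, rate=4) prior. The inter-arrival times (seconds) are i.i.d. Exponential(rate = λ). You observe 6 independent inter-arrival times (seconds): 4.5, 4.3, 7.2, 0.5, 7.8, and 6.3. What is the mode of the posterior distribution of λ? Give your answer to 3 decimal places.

λ̂_MAP = 0.376

The Exponential(rate=λ) likelihood is ∝ λ^n e^(−λΣtᵢ). Here n = 6 and Σtᵢ = 4.5 + 4.3 + 7.2 + 0.5 + 7.8 + 6.3 = 30.6.
Posterior ∝ λ^7e^(−4λ) · λ^6e^(−30.6λ) = λ^13e^(−34.6λ), i.e. Gamma(14, 34.6).
Mode = (a−1)/b = 13/34.6 ≈ 0.376.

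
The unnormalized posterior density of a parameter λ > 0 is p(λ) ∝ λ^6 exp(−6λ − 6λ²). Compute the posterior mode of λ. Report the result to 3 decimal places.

ℓ'(λ) = 6/λ − 6 − 12λ. Setting this to zero and multiplying by λ: 12λ² + 6λ − 6 = 0.
λ = (−6 + √(6² + 4·12·6)) / (2·12) = (−6 + √324) / 24 = (−6 + 18)/24 = 1/2.
ℓ''(λ) = −6/λ² − 12 < 0, confirming a maximum.

λ̂_MAP = 0.500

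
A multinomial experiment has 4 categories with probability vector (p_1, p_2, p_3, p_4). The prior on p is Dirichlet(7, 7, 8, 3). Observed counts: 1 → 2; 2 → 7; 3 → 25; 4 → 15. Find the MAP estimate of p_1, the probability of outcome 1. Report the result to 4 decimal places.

The posterior is Dirichlet(αᵢ + nᵢ) = Dirichlet(9, 14, 33, 18).
For a Dirichlet(a₁,…,a_K) with all aᵢ > 1, the mode has j-th component (aⱼ − 1)/(Σaᵢ − K).
Here Σaᵢ = 74 and K = 4, so p_1 = (9 − 1)/(74 − 4) = 8/70 ≈ 0.1143.

MAP estimate: 0.1143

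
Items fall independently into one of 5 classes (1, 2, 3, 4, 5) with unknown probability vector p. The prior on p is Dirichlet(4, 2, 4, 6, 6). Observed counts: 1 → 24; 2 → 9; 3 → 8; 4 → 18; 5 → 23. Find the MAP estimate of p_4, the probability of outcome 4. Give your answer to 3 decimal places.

MAP estimate: 0.232

The posterior is Dirichlet(αᵢ + nᵢ) = Dirichlet(28, 11, 12, 24, 29).
For a Dirichlet(a₁,…,a_K) with all aᵢ > 1, the mode has j-th component (aⱼ − 1)/(Σaᵢ − K).
Here Σaᵢ = 104 and K = 5, so p_4 = (24 − 1)/(104 − 5) = 23/99 ≈ 0.232.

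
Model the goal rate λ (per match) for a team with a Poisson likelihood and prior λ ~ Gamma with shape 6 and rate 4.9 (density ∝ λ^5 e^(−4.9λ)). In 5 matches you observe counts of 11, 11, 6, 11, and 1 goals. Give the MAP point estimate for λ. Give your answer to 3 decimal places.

λ̂_MAP = 4.545

Σxᵢ = 11+11+6+11+1 = 40, with n = 5.
Posterior ∝ λ^5e^(−4.9λ) · λ^40e^(−5λ) = λ^45e^(−9.9λ), i.e. Gamma(shape=46, rate=9.9).
The mode of a Gamma(a, b) with a ≥ 1 (shape–rate) is (a−1)/b = 45/9.9 ≈ 4.545.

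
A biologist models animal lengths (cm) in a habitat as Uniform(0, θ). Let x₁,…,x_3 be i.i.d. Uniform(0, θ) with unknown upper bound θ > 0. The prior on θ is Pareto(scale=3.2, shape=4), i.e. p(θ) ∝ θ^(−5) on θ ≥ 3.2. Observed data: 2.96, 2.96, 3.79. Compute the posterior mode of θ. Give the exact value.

The Uniform(0, θ) likelihood is θ^(−n) for θ ≥ max(xᵢ), zero otherwise. Here max(xᵢ) = 3.79.
Posterior ∝ θ^(−5) · θ^(−3) = θ^(−8) on θ ≥ max(3.2, 3.79) = 3.79.
This density is strictly decreasing in θ, so the posterior mode lies at the lower boundary of the support.

θ̂_MAP = 3.79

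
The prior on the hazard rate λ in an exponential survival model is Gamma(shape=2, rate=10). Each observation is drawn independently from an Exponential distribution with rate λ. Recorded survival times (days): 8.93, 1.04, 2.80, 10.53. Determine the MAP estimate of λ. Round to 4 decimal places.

The Exponential(rate=λ) likelihood is ∝ λ^n e^(−λΣtᵢ). Here n = 4 and Σtᵢ = 8.93 + 1.04 + 2.80 + 10.53 = 23.30.
Posterior ∝ λe^(−10λ) · λ^4e^(−23.30λ) = λ^5e^(−33.30λ), i.e. Gamma(6, 33.30).
Mode = (a−1)/b = 5/33.30 ≈ 0.1502.

λ̂_MAP = 0.1502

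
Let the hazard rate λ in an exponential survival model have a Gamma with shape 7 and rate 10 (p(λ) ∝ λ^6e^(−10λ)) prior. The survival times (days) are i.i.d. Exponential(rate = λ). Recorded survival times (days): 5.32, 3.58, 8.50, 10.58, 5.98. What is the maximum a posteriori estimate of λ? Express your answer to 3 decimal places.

λ̂_MAP = 0.250

The Exponential(rate=λ) likelihood is ∝ λ^n e^(−λΣtᵢ). Here n = 5 and Σtᵢ = 5.32 + 3.58 + 8.50 + 10.58 + 5.98 = 33.96.
Posterior ∝ λ^6e^(−10λ) · λ^5e^(−33.96λ) = λ^11e^(−43.96λ), i.e. Gamma(12, 43.96).
Mode = (a−1)/b = 11/43.96 ≈ 0.250.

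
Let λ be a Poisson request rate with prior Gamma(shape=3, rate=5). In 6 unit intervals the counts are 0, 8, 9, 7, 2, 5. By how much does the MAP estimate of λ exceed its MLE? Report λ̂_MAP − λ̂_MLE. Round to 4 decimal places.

Σxᵢ = 31. Posterior is Gamma(34, 11); MAP = (34−1)/11 = 33/11 ≈ 3.00000.
MLE = x̄ = 31/6 ≈ 5.16667.
Difference = 33/11 − 31/6 = -13/6 ≈ -2.1667.

MAP − MLE = -2.1667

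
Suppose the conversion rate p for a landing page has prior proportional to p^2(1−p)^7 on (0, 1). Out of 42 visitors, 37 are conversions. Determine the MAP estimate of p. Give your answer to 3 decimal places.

The prior density ∝ p^2(1−p)^7 is the kernel of Beta(3, 8).
Data: 37 successes in 42 trials. The binomial likelihood contributes p^37(1−p)^5, so the posterior is Beta(3+37, 8+5) = Beta(40, 13).
For Beta(a, b) with a, b > 1 the mode is (a−1)/(a+b−2) = 39/51 ≈ 0.765.

p̂_MAP = 0.765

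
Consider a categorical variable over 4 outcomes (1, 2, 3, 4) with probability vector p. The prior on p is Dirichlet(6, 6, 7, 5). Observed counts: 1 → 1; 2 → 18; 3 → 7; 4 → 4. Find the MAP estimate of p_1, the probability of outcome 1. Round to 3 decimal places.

The posterior is Dirichlet(αᵢ + nᵢ) = Dirichlet(7, 24, 14, 9).
For a Dirichlet(a₁,…,a_K) with all aᵢ > 1, the mode has j-th component (aⱼ − 1)/(Σaᵢ − K).
Here Σaᵢ = 54 and K = 4, so p_1 = (7 − 1)/(54 − 4) = 6/50 ≈ 0.120.

MAP estimate: 0.120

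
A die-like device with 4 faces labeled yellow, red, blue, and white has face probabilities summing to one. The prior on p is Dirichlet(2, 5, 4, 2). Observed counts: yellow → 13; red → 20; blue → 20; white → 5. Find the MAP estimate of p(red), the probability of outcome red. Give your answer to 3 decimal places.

MAP estimate of p(red) = 0.358

The posterior is Dirichlet(αᵢ + nᵢ) = Dirichlet(15, 25, 24, 7).
For a Dirichlet(a₁,…,a_K) with all aᵢ > 1, the mode has j-th component (aⱼ − 1)/(Σaᵢ − K).
Here Σaᵢ = 71 and K = 4, so p(red) = (25 − 1)/(71 − 4) = 24/67 ≈ 0.358.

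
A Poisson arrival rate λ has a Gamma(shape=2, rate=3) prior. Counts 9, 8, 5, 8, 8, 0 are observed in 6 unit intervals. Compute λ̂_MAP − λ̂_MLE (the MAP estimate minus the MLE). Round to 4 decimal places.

Σxᵢ = 38. Posterior is Gamma(40, 9); MAP = (40−1)/9 = 39/9 ≈ 4.33333.
MLE = x̄ = 38/6 ≈ 6.33333.
Difference = 39/9 − 38/6 = -2 ≈ -2.0000.

MAP − MLE = -2.0000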